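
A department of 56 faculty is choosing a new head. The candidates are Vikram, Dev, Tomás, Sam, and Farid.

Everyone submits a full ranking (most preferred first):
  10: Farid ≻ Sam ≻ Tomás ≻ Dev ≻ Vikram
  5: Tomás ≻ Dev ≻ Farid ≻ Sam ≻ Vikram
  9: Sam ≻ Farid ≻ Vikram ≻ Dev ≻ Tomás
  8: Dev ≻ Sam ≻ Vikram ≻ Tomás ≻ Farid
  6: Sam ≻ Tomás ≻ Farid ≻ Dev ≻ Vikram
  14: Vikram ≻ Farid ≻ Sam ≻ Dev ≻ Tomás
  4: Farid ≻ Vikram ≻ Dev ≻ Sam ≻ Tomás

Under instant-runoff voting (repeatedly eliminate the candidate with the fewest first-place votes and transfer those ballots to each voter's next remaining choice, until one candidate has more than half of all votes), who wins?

Farid

Round 1: Vikram 14, Dev 8, Tomás 5, Sam 15, Farid 14. Tomás eliminated.
Round 2: Vikram 14, Dev 13, Sam 15, Farid 14. Dev eliminated.
Round 3: Vikram 14, Sam 23, Farid 19. Vikram eliminated.
Round 4: Sam 23, Farid 33. Farid has a majority (≥29).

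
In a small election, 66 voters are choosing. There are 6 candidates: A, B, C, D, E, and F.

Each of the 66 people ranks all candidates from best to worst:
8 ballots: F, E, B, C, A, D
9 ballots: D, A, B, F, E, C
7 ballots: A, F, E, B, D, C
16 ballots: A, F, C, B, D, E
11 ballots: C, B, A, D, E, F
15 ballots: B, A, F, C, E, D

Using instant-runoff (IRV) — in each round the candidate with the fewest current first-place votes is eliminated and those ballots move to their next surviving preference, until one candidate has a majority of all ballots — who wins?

B

Round 1: A 23, B 15, C 11, D 9, E 0, F 8. E eliminated.
Round 2: A 23, B 15, C 11, D 9, F 8. F eliminated.
Round 3: A 23, B 23, C 11, D 9. D eliminated.
Round 4: A 32, B 23, C 11. C eliminated.
Round 5: A 32, B 34. B has a majority (≥34).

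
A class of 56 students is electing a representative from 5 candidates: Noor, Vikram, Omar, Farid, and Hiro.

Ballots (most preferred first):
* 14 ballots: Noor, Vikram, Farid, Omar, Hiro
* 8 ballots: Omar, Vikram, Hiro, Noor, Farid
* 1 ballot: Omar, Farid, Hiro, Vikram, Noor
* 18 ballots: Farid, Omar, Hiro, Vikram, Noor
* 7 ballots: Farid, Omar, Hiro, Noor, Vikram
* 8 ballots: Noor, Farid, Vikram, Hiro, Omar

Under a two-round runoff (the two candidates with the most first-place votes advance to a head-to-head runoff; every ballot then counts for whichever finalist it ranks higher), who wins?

Noor

Round 1 first-place votes: Noor 22, Vikram 0, Omar 9, Farid 25, Hiro 0. Farid and Noor advance.
Runoff: Farid is ranked above Noor on 26 ballots, Noor above Farid on 30.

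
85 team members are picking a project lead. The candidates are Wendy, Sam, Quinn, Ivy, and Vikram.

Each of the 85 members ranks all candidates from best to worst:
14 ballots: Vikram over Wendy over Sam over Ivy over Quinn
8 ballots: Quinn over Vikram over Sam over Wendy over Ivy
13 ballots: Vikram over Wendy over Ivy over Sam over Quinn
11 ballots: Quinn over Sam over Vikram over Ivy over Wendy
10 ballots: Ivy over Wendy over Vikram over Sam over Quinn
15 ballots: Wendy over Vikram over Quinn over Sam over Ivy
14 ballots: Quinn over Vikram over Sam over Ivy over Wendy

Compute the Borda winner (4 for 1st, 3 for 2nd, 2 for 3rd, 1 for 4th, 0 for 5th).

Vikram

Wendy: 14×3 + 8×1 + 13×3 + 11×0 + 10×3 + 15×4 + 14×0 = 179
Sam: 14×2 + 8×2 + 13×1 + 11×3 + 10×1 + 15×1 + 14×2 = 143
Quinn: 14×0 + 8×4 + 13×0 + 11×4 + 10×0 + 15×2 + 14×4 = 162
Ivy: 14×1 + 8×0 + 13×2 + 11×1 + 10×4 + 15×0 + 14×1 = 105
Vikram: 14×4 + 8×3 + 13×4 + 11×2 + 10×2 + 15×3 + 14×3 = 261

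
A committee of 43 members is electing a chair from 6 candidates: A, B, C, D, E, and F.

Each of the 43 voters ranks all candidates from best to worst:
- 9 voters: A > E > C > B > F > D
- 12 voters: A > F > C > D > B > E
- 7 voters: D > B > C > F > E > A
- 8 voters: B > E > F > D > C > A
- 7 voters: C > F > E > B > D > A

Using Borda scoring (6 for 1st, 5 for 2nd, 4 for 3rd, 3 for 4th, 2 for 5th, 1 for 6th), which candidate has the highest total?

C

A: 9×6 + 12×6 + 7×1 + 8×1 + 7×1 = 148
B: 9×3 + 12×2 + 7×5 + 8×6 + 7×3 = 155
C: 9×4 + 12×4 + 7×4 + 8×2 + 7×6 = 170
D: 9×1 + 12×3 + 7×6 + 8×3 + 7×2 = 125
E: 9×5 + 12×1 + 7×2 + 8×5 + 7×4 = 139
F: 9×2 + 12×5 + 7×3 + 8×4 + 7×5 = 166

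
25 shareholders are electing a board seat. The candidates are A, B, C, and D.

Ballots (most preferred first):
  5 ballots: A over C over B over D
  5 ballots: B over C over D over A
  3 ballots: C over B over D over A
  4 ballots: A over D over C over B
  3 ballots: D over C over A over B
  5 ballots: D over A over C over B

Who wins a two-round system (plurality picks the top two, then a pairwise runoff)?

Round 1 first-place votes: A 9, B 5, C 3, D 8. A and D advance.
Runoff: A is ranked above D on 9 ballots, D above A on 16.

D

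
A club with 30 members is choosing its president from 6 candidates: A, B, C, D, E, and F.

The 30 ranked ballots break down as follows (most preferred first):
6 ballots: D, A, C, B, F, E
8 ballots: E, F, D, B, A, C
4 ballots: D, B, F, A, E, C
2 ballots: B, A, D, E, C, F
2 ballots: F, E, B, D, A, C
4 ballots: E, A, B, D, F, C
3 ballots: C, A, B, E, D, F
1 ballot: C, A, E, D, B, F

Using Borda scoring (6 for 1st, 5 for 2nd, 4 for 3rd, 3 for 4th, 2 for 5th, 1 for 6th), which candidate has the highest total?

D

A: 6×5 + 8×2 + 4×3 + 2×5 + 2×2 + 4×5 + 3×5 + 1×5 = 112
B: 6×3 + 8×3 + 4×5 + 2×6 + 2×4 + 4×4 + 3×4 + 1×2 = 112
C: 6×4 + 8×1 + 4×1 + 2×2 + 2×1 + 4×1 + 3×6 + 1×6 = 70
D: 6×6 + 8×4 + 4×6 + 2×4 + 2×3 + 4×3 + 3×2 + 1×3 = 127
E: 6×1 + 8×6 + 4×2 + 2×3 + 2×5 + 4×6 + 3×3 + 1×4 = 115
F: 6×2 + 8×5 + 4×4 + 2×1 + 2×6 + 4×2 + 3×1 + 1×1 = 94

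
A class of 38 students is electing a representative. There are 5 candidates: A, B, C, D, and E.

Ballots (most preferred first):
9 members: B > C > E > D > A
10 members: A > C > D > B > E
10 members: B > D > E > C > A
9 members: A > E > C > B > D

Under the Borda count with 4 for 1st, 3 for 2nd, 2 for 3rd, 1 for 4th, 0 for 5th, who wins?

B

A: 9×0 + 10×4 + 10×0 + 9×4 = 76
B: 9×4 + 10×1 + 10×4 + 9×1 = 95
C: 9×3 + 10×3 + 10×1 + 9×2 = 85
D: 9×1 + 10×2 + 10×3 + 9×0 = 59
E: 9×2 + 10×0 + 10×2 + 9×3 = 65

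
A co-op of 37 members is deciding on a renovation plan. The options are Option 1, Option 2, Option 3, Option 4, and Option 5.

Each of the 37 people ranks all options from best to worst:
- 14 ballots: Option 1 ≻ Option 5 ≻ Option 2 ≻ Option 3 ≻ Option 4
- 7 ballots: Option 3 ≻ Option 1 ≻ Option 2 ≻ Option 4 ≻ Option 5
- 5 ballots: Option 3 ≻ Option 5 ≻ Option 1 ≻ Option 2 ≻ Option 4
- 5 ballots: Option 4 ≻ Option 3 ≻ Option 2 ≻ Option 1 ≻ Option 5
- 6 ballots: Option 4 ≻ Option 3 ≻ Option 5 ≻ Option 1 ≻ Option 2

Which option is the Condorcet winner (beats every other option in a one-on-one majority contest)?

Option 3

Option 3 vs Option 1: 23–14
Option 3 vs Option 2: 23–14
Option 3 vs Option 4: 26–11
Option 3 vs Option 5: 23–14
Option 3 beats every other option.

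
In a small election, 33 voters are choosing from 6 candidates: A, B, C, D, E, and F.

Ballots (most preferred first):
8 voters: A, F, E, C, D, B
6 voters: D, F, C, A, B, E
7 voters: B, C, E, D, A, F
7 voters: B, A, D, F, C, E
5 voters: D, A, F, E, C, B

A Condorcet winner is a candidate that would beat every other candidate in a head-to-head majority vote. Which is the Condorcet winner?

D vs A: 18–15
D vs B: 19–14
D vs C: 18–15
D vs E: 18–15
D vs F: 25–8
D beats every other candidate.

D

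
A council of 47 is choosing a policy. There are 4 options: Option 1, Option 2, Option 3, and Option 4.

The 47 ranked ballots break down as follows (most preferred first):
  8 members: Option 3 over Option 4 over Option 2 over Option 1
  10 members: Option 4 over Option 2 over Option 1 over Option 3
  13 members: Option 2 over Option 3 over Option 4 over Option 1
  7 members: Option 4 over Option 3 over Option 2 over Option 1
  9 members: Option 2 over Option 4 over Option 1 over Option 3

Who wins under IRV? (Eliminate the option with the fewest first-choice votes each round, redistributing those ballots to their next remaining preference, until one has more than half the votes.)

Round 1: Option 1 0, Option 2 22, Option 3 8, Option 4 17. Option 1 eliminated.
Round 2: Option 2 22, Option 3 8, Option 4 17. Option 3 eliminated.
Round 3: Option 2 22, Option 4 25. Option 4 has a majority (≥24).

Option 4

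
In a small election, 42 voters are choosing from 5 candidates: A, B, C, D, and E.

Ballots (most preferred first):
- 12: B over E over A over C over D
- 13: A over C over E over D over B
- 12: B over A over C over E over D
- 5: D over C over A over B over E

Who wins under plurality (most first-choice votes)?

B

First-place votes: A 13, B 24, C 0, D 5, E 0.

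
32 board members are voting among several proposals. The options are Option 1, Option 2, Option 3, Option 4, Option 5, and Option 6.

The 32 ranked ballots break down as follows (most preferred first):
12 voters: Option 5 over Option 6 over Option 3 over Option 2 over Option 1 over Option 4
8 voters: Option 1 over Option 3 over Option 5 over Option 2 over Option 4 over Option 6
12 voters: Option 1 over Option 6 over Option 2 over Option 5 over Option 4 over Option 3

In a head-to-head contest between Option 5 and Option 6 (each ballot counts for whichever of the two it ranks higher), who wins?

Option 5 is ranked above Option 6 on 20 ballots; Option 6 above Option 5 on 12.

Option 5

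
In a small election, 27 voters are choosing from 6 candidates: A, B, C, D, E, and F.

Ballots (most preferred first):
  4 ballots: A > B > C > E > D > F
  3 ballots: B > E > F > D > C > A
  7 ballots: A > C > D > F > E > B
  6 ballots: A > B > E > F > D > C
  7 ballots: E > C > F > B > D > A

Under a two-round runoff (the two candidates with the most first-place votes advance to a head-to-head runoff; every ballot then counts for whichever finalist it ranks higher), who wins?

A

Round 1 first-place votes: A 17, B 3, C 0, D 0, E 7, F 0. A and E advance.
Runoff: A is ranked above E on 17 ballots, E above A on 10.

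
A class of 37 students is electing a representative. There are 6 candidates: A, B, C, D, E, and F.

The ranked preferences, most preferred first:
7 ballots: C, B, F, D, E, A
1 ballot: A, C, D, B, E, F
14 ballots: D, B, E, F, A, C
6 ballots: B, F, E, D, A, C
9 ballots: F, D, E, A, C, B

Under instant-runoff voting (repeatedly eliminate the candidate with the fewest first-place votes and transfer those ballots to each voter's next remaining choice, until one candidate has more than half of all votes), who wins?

F

Round 1: A 1, B 6, C 7, D 14, E 0, F 9. E eliminated.
Round 2: A 1, B 6, C 7, D 14, F 9. A eliminated.
Round 3: B 6, C 8, D 14, F 9. B eliminated.
Round 4: C 8, D 14, F 15. C eliminated.
Round 5: D 15, F 22. F has a majority (≥19).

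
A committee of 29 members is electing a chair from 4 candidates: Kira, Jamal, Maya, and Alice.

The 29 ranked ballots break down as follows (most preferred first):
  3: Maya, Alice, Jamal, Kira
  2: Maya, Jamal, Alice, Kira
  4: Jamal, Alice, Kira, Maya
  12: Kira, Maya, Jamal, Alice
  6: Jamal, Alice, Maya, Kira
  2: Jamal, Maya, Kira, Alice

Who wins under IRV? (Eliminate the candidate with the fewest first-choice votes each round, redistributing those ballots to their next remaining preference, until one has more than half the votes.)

Round 1: Kira 12, Jamal 12, Maya 5, Alice 0. Alice eliminated.
Round 2: Kira 12, Jamal 12, Maya 5. Maya eliminated.
Round 3: Kira 12, Jamal 17. Jamal has a majority (≥15).

Jamal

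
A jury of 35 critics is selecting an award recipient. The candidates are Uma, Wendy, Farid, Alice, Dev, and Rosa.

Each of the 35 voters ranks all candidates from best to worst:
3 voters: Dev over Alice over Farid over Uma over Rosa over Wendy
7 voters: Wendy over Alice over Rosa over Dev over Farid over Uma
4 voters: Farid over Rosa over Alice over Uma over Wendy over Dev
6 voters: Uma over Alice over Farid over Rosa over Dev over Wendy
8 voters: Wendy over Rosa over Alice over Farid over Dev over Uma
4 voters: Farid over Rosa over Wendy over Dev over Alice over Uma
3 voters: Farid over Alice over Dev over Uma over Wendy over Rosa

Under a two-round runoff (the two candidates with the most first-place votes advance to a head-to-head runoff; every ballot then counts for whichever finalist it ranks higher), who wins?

Farid

Round 1 first-place votes: Uma 6, Wendy 15, Farid 11, Alice 0, Dev 3, Rosa 0. Wendy and Farid advance.
Runoff: Wendy is ranked above Farid on 15 ballots, Farid above Wendy on 20.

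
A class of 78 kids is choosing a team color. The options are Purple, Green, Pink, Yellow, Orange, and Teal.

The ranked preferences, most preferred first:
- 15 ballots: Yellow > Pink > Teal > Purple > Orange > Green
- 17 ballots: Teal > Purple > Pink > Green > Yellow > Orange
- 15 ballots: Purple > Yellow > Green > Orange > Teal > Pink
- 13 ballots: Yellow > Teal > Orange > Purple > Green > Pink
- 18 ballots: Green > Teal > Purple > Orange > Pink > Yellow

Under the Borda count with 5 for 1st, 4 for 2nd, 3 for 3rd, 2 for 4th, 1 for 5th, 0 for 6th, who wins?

Purple: 15×2 + 17×4 + 15×5 + 13×2 + 18×3 = 253
Green: 15×0 + 17×2 + 15×3 + 13×1 + 18×5 = 182
Pink: 15×4 + 17×3 + 15×0 + 13×0 + 18×1 = 129
Yellow: 15×5 + 17×1 + 15×4 + 13×5 + 18×0 = 217
Orange: 15×1 + 17×0 + 15×2 + 13×3 + 18×2 = 120
Teal: 15×3 + 17×5 + 15×1 + 13×4 + 18×4 = 269

Teal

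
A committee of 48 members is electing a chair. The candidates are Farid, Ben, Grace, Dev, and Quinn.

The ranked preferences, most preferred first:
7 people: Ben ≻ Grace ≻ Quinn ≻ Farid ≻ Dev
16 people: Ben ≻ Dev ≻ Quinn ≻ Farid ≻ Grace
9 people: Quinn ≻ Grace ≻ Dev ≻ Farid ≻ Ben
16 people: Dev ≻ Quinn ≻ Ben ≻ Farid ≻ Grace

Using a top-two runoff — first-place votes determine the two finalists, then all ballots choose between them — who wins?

Dev

Round 1 first-place votes: Farid 0, Ben 23, Grace 0, Dev 16, Quinn 9. Ben and Dev advance.
Runoff: Ben is ranked above Dev on 23 ballots, Dev above Ben on 25.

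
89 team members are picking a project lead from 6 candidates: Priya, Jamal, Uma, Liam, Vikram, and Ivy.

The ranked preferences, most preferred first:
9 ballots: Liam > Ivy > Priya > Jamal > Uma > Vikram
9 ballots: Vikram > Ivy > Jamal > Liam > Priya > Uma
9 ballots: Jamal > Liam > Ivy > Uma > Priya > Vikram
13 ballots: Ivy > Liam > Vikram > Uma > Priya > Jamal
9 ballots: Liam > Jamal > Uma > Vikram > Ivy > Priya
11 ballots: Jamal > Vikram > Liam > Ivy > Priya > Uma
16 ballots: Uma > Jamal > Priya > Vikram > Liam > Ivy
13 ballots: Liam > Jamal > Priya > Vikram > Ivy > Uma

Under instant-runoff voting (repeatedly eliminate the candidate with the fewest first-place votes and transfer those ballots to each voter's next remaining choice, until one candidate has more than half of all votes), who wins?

Round 1: Priya 0, Jamal 20, Uma 16, Liam 31, Vikram 9, Ivy 13. Priya eliminated.
Round 2: Jamal 20, Uma 16, Liam 31, Vikram 9, Ivy 13. Vikram eliminated.
Round 3: Jamal 20, Uma 16, Liam 31, Ivy 22. Uma eliminated.
Round 4: Jamal 36, Liam 31, Ivy 22. Ivy eliminated.
Round 5: Jamal 45, Liam 44. Jamal has a majority (≥45).

Jamal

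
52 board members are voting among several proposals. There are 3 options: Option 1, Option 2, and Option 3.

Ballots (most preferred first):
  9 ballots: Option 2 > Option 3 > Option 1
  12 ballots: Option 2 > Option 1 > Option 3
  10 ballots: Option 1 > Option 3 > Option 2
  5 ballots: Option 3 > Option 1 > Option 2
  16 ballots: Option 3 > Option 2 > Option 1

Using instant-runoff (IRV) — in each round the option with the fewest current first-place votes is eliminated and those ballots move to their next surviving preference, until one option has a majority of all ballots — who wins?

Round 1: Option 1 10, Option 2 21, Option 3 21. Option 1 eliminated.
Round 2: Option 2 21, Option 3 31. Option 3 has a majority (≥27).

Option 3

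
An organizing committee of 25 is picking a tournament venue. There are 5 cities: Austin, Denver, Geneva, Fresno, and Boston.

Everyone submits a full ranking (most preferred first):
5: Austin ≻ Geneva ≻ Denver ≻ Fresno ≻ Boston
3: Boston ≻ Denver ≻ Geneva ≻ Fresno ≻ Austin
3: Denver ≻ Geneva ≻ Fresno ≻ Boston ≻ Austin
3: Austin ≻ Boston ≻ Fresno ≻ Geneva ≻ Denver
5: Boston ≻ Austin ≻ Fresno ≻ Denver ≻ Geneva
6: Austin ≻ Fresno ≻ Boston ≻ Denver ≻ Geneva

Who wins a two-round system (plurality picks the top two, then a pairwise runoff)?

Round 1 first-place votes: Austin 14, Denver 3, Geneva 0, Fresno 0, Boston 8. Austin and Boston advance.
Runoff: Austin is ranked above Boston on 14 ballots, Boston above Austin on 11.

Austin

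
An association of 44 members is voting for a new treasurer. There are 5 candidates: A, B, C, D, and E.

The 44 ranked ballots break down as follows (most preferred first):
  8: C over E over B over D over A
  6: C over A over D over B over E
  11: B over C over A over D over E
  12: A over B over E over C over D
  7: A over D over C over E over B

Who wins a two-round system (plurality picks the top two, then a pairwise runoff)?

C

Round 1 first-place votes: A 19, B 11, C 14, D 0, E 0. A and C advance.
Runoff: A is ranked above C on 19 ballots, C above A on 25.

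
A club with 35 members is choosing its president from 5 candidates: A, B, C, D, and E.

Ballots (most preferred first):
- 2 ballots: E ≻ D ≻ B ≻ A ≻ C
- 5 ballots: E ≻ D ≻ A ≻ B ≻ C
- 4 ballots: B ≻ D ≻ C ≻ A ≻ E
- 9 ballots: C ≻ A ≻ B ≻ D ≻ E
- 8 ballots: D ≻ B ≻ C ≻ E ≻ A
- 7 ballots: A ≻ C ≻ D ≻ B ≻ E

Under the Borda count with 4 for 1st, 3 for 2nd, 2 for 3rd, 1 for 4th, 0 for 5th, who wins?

D

A: 2×1 + 5×2 + 4×1 + 9×3 + 8×0 + 7×4 = 71
B: 2×2 + 5×1 + 4×4 + 9×2 + 8×3 + 7×1 = 74
C: 2×0 + 5×0 + 4×2 + 9×4 + 8×2 + 7×3 = 81
D: 2×3 + 5×3 + 4×3 + 9×1 + 8×4 + 7×2 = 88
E: 2×4 + 5×4 + 4×0 + 9×0 + 8×1 + 7×0 = 36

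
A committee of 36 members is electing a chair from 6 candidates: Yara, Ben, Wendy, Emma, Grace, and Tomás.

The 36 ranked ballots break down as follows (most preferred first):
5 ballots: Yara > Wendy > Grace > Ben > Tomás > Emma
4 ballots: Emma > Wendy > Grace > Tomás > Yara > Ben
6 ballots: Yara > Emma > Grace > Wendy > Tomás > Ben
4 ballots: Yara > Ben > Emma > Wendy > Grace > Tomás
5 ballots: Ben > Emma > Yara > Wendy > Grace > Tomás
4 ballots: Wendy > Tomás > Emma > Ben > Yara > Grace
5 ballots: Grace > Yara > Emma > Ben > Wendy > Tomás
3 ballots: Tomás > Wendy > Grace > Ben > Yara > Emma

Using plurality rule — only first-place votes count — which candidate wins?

First-place votes: Yara 15, Ben 5, Wendy 4, Emma 4, Grace 5, Tomás 3.

Yara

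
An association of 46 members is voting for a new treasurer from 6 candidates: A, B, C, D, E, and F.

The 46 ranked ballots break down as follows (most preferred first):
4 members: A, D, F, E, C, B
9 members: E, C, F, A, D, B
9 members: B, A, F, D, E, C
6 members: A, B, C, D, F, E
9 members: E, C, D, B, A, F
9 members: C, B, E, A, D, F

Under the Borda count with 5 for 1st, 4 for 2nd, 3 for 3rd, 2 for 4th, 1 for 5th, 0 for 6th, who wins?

A: 4×5 + 9×2 + 9×4 + 6×5 + 9×1 + 9×2 = 131
B: 4×0 + 9×0 + 9×5 + 6×4 + 9×2 + 9×4 = 123
C: 4×1 + 9×4 + 9×0 + 6×3 + 9×4 + 9×5 = 139
D: 4×4 + 9×1 + 9×2 + 6×2 + 9×3 + 9×1 = 91
E: 4×2 + 9×5 + 9×1 + 6×0 + 9×5 + 9×3 = 134
F: 4×3 + 9×3 + 9×3 + 6×1 + 9×0 + 9×0 = 72

C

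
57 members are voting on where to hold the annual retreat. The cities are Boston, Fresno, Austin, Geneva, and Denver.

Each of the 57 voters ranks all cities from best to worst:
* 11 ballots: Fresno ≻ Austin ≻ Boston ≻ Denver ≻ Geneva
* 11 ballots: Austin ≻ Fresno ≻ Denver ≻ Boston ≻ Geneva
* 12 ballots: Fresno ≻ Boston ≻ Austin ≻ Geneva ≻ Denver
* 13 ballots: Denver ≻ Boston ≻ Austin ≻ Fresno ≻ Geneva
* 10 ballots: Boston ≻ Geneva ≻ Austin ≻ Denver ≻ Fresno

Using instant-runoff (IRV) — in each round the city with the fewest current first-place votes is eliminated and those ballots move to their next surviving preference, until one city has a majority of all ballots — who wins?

Austin

Round 1: Boston 10, Fresno 23, Austin 11, Geneva 0, Denver 13. Geneva eliminated.
Round 2: Boston 10, Fresno 23, Austin 11, Denver 13. Boston eliminated.
Round 3: Fresno 23, Austin 21, Denver 13. Denver eliminated.
Round 4: Fresno 23, Austin 34. Austin has a majority (≥29).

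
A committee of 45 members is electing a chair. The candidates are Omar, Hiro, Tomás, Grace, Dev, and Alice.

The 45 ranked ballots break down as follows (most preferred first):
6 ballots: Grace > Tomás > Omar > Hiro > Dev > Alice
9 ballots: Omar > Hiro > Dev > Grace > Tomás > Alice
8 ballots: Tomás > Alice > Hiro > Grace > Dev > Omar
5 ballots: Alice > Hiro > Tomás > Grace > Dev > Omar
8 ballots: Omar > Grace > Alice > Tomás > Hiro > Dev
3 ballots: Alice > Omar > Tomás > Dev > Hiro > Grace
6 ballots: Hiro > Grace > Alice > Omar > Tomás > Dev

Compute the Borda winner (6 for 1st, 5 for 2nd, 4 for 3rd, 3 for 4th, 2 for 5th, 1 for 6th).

Hiro

Omar: 6×4 + 9×6 + 8×1 + 5×1 + 8×6 + 3×5 + 6×3 = 172
Hiro: 6×3 + 9×5 + 8×4 + 5×5 + 8×2 + 3×2 + 6×6 = 178
Tomás: 6×5 + 9×2 + 8×6 + 5×4 + 8×3 + 3×4 + 6×2 = 164
Grace: 6×6 + 9×3 + 8×3 + 5×3 + 8×5 + 3×1 + 6×5 = 175
Dev: 6×2 + 9×4 + 8×2 + 5×2 + 8×1 + 3×3 + 6×1 = 97
Alice: 6×1 + 9×1 + 8×5 + 5×6 + 8×4 + 3×6 + 6×4 = 159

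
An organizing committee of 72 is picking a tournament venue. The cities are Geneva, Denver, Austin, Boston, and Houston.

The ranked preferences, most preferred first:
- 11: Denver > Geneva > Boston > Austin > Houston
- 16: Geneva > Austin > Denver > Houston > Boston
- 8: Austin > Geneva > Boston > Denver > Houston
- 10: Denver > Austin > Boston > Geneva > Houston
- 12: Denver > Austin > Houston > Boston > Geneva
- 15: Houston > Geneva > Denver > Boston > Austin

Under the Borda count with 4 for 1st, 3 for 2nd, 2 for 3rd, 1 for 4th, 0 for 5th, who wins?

Geneva: 11×3 + 16×4 + 8×3 + 10×1 + 12×0 + 15×3 = 176
Denver: 11×4 + 16×2 + 8×1 + 10×4 + 12×4 + 15×2 = 202
Austin: 11×1 + 16×3 + 8×4 + 10×3 + 12×3 + 15×0 = 157
Boston: 11×2 + 16×0 + 8×2 + 10×2 + 12×1 + 15×1 = 85
Houston: 11×0 + 16×1 + 8×0 + 10×0 + 12×2 + 15×4 = 100

Denver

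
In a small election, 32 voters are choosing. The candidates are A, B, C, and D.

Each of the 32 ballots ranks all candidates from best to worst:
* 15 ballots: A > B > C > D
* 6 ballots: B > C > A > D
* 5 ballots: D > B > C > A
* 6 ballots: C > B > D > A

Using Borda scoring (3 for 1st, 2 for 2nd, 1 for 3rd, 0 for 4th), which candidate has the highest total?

B

A: 15×3 + 6×1 + 5×0 + 6×0 = 51
B: 15×2 + 6×3 + 5×2 + 6×2 = 70
C: 15×1 + 6×2 + 5×1 + 6×3 = 50
D: 15×0 + 6×0 + 5×3 + 6×1 = 21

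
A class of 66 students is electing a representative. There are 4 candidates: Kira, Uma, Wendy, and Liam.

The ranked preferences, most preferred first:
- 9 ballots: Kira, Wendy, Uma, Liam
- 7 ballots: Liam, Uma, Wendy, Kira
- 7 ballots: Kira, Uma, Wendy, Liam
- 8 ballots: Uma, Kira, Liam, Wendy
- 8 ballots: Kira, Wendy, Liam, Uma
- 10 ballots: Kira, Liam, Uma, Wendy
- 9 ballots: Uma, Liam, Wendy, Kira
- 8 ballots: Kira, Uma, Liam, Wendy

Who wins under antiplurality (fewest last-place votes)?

Uma

Last-place votes: Kira 16, Uma 8, Wendy 26, Liam 16.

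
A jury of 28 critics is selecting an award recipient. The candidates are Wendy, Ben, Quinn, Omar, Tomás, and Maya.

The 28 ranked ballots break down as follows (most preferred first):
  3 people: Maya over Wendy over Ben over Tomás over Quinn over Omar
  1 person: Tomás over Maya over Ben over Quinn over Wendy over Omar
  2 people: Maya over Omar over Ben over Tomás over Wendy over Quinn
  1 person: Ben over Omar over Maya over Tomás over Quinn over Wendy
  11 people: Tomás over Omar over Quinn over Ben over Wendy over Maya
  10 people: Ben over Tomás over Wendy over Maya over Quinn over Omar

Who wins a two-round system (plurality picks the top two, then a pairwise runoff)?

Round 1 first-place votes: Wendy 0, Ben 11, Quinn 0, Omar 0, Tomás 12, Maya 5. Tomás and Ben advance.
Runoff: Tomás is ranked above Ben on 12 ballots, Ben above Tomás on 16.

Ben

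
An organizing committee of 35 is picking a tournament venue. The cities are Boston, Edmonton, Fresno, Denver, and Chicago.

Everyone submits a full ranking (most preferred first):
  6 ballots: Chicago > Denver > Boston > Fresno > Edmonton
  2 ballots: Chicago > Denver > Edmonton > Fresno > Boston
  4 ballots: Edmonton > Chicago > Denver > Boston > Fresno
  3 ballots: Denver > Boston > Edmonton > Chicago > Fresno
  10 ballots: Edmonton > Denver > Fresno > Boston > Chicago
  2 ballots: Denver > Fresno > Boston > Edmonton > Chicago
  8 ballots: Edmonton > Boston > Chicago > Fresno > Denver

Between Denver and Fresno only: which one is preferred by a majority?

Denver is ranked above Fresno on 27 ballots; Fresno above Denver on 8.

Denver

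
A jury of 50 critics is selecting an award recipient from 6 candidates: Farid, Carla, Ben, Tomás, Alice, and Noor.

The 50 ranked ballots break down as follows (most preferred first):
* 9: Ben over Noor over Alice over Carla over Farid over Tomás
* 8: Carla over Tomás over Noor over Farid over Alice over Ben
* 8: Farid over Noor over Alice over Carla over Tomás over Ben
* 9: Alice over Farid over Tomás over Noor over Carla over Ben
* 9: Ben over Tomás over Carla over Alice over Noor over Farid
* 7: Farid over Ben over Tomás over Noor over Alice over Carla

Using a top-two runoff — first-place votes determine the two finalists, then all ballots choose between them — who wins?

Round 1 first-place votes: Farid 15, Carla 8, Ben 18, Tomás 0, Alice 9, Noor 0. Ben and Farid advance.
Runoff: Ben is ranked above Farid on 18 ballots, Farid above Ben on 32.

Farid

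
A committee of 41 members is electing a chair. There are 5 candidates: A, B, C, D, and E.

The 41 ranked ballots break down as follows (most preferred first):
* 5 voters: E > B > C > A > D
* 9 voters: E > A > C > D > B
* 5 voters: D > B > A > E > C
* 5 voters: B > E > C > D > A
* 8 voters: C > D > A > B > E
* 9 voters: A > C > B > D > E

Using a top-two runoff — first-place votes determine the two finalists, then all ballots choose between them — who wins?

A

Round 1 first-place votes: A 9, B 5, C 8, D 5, E 14. E and A advance.
Runoff: E is ranked above A on 19 ballots, A above E on 22.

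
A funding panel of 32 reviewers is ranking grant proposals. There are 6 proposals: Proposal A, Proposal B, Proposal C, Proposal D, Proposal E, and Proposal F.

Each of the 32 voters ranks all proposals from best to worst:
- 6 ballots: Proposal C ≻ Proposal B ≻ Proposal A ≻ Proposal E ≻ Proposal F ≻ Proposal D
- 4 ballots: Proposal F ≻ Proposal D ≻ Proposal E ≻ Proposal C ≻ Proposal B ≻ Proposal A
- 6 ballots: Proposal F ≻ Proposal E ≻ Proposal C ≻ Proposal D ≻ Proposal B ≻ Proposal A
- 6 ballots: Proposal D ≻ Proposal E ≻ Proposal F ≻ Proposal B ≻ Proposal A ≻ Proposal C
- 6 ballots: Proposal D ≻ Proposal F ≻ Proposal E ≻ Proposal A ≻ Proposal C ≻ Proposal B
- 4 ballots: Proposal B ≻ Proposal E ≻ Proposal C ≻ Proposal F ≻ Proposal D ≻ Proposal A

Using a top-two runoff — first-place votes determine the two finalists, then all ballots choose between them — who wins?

Proposal F

Round 1 first-place votes: Proposal A 0, Proposal B 4, Proposal C 6, Proposal D 12, Proposal E 0, Proposal F 10. Proposal D and Proposal F advance.
Runoff: Proposal D is ranked above Proposal F on 12 ballots, Proposal F above Proposal D on 20.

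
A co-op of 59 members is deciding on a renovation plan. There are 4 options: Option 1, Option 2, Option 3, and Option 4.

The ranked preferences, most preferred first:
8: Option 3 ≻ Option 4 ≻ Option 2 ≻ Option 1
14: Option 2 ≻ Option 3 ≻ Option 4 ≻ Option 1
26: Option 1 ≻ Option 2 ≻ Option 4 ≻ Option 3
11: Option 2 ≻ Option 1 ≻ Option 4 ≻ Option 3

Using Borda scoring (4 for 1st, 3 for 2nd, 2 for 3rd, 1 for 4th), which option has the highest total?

Option 2

Option 1: 8×1 + 14×1 + 26×4 + 11×3 = 159
Option 2: 8×2 + 14×4 + 26×3 + 11×4 = 194
Option 3: 8×4 + 14×3 + 26×1 + 11×1 = 111
Option 4: 8×3 + 14×2 + 26×2 + 11×2 = 126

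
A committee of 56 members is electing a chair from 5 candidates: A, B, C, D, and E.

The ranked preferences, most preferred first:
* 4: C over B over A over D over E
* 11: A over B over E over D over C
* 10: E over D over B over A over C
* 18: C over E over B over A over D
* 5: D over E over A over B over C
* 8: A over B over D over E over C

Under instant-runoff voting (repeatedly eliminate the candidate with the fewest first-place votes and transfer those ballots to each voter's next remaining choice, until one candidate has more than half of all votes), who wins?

Round 1: A 19, B 0, C 22, D 5, E 10. B eliminated.
Round 2: A 19, C 22, D 5, E 10. D eliminated.
Round 3: A 19, C 22, E 15. E eliminated.
Round 4: A 34, C 22. A has a majority (≥29).

A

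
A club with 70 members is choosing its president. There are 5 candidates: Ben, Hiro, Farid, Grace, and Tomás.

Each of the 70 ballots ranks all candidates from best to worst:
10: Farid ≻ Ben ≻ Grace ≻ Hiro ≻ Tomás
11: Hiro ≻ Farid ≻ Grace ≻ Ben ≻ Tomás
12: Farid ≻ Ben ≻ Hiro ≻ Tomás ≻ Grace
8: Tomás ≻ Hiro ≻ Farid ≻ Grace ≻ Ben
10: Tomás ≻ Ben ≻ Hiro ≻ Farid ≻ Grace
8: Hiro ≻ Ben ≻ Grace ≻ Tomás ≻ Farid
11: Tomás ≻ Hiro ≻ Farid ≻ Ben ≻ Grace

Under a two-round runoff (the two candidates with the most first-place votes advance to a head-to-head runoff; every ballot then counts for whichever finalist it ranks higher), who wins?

Round 1 first-place votes: Ben 0, Hiro 19, Farid 22, Grace 0, Tomás 29. Tomás and Farid advance.
Runoff: Tomás is ranked above Farid on 37 ballots, Farid above Tomás on 33.

Tomás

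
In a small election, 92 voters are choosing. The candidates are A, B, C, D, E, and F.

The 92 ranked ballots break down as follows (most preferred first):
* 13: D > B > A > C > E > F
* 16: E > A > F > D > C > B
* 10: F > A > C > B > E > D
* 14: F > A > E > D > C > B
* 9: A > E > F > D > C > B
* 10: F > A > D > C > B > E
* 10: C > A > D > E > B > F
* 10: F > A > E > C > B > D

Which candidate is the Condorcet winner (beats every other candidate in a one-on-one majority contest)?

A

A vs B: 79–13
A vs C: 82–10
A vs D: 79–13
A vs E: 76–16
A vs F: 48–44
A beats every other candidate.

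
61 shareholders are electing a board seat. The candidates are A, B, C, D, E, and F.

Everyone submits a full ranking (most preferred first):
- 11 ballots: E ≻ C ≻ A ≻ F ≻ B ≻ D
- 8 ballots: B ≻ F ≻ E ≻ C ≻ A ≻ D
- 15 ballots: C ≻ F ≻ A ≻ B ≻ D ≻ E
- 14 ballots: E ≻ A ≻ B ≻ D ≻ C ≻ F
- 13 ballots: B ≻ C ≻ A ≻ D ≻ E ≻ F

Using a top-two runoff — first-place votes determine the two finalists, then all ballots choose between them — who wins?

B

Round 1 first-place votes: A 0, B 21, C 15, D 0, E 25, F 0. E and B advance.
Runoff: E is ranked above B on 25 ballots, B above E on 36.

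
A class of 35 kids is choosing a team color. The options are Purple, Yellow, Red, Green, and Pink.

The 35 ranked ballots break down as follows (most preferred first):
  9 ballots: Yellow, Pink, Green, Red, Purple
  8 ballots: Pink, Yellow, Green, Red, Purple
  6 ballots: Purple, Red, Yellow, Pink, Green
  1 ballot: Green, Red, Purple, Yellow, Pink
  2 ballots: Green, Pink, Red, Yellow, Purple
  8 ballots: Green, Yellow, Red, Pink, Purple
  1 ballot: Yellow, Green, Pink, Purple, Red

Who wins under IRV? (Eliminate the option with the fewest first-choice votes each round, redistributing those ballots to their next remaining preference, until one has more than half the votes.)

Round 1: Purple 6, Yellow 10, Red 0, Green 11, Pink 8. Red eliminated.
Round 2: Purple 6, Yellow 10, Green 11, Pink 8. Purple eliminated.
Round 3: Yellow 16, Green 11, Pink 8. Pink eliminated.
Round 4: Yellow 24, Green 11. Yellow has a majority (≥18).

Yellow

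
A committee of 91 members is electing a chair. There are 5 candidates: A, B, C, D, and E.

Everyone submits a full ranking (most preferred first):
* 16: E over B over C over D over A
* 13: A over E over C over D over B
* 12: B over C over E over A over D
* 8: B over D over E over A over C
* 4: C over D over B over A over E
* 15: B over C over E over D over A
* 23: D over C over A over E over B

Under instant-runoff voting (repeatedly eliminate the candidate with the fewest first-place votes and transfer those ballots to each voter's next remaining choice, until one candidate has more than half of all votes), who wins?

Round 1: A 13, B 35, C 4, D 23, E 16. C eliminated.
Round 2: A 13, B 35, D 27, E 16. A eliminated.
Round 3: B 35, D 27, E 29. D eliminated.
Round 4: B 39, E 52. E has a majority (≥46).

E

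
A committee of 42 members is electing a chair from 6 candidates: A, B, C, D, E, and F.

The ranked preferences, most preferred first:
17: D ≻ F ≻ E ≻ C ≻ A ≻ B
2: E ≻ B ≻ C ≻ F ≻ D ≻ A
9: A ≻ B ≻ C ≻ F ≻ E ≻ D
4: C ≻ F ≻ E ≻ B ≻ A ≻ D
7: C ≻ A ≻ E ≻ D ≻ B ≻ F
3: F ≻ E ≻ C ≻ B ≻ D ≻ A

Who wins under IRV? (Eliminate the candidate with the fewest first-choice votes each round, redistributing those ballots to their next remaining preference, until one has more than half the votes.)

Round 1: A 9, B 0, C 11, D 17, E 2, F 3. B eliminated.
Round 2: A 9, C 11, D 17, E 2, F 3. E eliminated.
Round 3: A 9, C 13, D 17, F 3. F eliminated.
Round 4: A 9, C 16, D 17. A eliminated.
Round 5: C 25, D 17. C has a majority (≥22).

C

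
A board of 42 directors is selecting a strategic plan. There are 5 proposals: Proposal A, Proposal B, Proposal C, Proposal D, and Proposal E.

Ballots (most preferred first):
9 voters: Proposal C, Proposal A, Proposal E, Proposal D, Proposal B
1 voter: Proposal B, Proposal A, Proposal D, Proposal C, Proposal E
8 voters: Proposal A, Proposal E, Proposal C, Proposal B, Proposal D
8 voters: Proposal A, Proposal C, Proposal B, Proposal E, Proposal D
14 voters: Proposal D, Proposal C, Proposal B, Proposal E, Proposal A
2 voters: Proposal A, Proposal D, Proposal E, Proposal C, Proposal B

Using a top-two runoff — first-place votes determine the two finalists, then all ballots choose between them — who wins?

Proposal A

Round 1 first-place votes: Proposal A 18, Proposal B 1, Proposal C 9, Proposal D 14, Proposal E 0. Proposal A and Proposal D advance.
Runoff: Proposal A is ranked above Proposal D on 28 ballots, Proposal D above Proposal A on 14.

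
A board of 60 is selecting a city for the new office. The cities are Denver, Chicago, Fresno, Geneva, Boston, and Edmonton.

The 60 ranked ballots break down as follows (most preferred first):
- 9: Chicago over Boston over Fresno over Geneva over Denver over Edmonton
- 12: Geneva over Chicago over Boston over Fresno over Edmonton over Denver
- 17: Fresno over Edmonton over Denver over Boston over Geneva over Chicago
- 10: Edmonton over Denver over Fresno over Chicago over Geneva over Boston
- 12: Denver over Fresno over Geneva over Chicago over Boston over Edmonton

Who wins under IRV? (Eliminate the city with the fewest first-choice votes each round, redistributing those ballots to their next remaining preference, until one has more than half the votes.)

Round 1: Denver 12, Chicago 9, Fresno 17, Geneva 12, Boston 0, Edmonton 10. Boston eliminated.
Round 2: Denver 12, Chicago 9, Fresno 17, Geneva 12, Edmonton 10. Chicago eliminated.
Round 3: Denver 12, Fresno 26, Geneva 12, Edmonton 10. Edmonton eliminated.
Round 4: Denver 22, Fresno 26, Geneva 12. Geneva eliminated.
Round 5: Denver 22, Fresno 38. Fresno has a majority (≥31).

Fresno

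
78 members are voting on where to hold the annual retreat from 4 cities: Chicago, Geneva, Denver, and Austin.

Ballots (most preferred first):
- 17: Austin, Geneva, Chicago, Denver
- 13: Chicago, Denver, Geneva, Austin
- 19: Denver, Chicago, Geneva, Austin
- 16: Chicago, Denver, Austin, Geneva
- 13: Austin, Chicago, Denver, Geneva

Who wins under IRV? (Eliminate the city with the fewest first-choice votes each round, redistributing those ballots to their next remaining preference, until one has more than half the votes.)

Chicago

Round 1: Chicago 29, Geneva 0, Denver 19, Austin 30. Geneva eliminated.
Round 2: Chicago 29, Denver 19, Austin 30. Denver eliminated.
Round 3: Chicago 48, Austin 30. Chicago has a majority (≥40).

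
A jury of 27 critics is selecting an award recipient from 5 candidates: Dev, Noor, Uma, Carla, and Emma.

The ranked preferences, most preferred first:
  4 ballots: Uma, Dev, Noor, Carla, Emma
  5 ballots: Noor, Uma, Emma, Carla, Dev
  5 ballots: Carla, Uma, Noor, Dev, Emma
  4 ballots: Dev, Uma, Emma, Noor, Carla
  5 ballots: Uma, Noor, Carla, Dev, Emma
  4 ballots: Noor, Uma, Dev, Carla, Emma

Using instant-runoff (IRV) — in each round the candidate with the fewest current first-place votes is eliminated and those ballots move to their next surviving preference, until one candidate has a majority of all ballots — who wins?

Round 1: Dev 4, Noor 9, Uma 9, Carla 5, Emma 0. Emma eliminated.
Round 2: Dev 4, Noor 9, Uma 9, Carla 5. Dev eliminated.
Round 3: Noor 9, Uma 13, Carla 5. Carla eliminated.
Round 4: Noor 9, Uma 18. Uma has a majority (≥14).

Uma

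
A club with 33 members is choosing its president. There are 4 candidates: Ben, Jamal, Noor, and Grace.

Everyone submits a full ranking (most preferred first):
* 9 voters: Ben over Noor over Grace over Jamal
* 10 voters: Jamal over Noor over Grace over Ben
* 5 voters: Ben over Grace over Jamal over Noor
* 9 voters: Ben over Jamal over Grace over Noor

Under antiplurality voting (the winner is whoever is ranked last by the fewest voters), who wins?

Grace

Last-place votes: Ben 10, Jamal 9, Noor 14, Grace 0.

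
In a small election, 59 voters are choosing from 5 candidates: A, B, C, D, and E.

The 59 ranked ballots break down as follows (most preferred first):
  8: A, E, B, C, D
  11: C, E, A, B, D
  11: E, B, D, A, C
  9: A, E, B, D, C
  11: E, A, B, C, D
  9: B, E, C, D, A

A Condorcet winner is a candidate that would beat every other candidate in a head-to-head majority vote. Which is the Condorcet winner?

E

E vs A: 42–17
E vs B: 50–9
E vs C: 48–11
E vs D: 59–0
E beats every other candidate.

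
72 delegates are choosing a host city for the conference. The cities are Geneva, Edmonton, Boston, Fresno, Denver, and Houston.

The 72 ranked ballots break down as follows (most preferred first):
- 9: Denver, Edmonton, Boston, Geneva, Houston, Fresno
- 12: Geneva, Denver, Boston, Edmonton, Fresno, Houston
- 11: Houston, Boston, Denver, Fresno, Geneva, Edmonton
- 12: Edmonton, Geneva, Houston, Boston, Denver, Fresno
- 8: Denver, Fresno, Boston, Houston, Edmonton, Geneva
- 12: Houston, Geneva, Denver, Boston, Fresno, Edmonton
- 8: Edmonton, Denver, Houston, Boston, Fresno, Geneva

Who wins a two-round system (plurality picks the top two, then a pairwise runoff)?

Round 1 first-place votes: Geneva 12, Edmonton 20, Boston 0, Fresno 0, Denver 17, Houston 23. Houston and Edmonton advance.
Runoff: Houston is ranked above Edmonton on 31 ballots, Edmonton above Houston on 41.

Edmonton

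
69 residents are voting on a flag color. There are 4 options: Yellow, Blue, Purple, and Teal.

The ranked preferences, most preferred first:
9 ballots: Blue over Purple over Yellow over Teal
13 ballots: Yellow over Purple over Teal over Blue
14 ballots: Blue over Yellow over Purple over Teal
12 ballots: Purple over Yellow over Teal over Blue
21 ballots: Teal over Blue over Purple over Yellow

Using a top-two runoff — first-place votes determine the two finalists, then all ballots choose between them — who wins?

Round 1 first-place votes: Yellow 13, Blue 23, Purple 12, Teal 21. Blue and Teal advance.
Runoff: Blue is ranked above Teal on 23 ballots, Teal above Blue on 46.

Teal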